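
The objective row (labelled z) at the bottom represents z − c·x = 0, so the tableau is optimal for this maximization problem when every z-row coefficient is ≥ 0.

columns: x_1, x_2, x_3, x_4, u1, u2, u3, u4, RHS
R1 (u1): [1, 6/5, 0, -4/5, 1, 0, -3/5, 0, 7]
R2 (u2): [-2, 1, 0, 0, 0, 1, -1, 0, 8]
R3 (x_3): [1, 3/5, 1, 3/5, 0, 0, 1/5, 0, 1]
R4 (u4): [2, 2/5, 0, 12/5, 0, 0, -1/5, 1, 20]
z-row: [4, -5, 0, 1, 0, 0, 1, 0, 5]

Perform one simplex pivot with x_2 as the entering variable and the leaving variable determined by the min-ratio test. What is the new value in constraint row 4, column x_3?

-2/3

Ratio test on column x_2 — row 1: 7/(6/5) = 35/6; row 2: 8/1 = 8; row 3: 1/(3/5) = 5/3; row 4: 20/(2/5) = 50. Minimum is 5/3 at row 3 (x_3 leaves); pivot element 3/5.
Divide row 3 by 3/5; eliminate column x_2 from the other rows.
Row 4 update in column x_3: 0 − (2/5)·(5/3) = -2/3.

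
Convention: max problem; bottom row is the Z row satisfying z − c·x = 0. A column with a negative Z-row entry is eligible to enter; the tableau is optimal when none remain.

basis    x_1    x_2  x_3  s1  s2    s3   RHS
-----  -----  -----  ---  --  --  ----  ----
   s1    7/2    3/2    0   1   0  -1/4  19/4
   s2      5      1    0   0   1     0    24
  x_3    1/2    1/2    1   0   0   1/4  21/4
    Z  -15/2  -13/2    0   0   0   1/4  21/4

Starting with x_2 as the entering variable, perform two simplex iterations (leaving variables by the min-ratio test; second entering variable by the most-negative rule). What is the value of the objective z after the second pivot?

35

Ratio test on column x_2 — row 1: (19/4)/(3/2) = 19/6; row 2: 24/1 = 24; row 3: (21/4)/(1/2) = 21/2. Minimum is 19/6 at row 1 (s1 leaves); pivot element 3/2.
Pivot on row 1; the Z-row RHS becomes 21/4 − (-13/2)·(19/6) = 155/6.
Next entering variable (most negative Z-row entry -5/6): s3.
Ratio test on column s3 — row 1: entry -1/6 ≤ 0; row 2: (125/6)/(1/6) = 125; row 3: (11/3)/(1/3) = 11. Minimum is 11 at row 3 (x_3 leaves); pivot element 1/3.
After the second pivot the Z-row RHS is 155/6 − (-5/6)·11 = 35.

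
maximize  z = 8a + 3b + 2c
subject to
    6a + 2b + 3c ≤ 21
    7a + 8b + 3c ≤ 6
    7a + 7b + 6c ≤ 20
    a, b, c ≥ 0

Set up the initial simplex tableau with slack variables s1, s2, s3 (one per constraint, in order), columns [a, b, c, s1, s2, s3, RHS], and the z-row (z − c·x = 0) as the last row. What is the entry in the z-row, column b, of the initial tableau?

-3

The z-row carries the negated objective coefficients: the b entry is -3.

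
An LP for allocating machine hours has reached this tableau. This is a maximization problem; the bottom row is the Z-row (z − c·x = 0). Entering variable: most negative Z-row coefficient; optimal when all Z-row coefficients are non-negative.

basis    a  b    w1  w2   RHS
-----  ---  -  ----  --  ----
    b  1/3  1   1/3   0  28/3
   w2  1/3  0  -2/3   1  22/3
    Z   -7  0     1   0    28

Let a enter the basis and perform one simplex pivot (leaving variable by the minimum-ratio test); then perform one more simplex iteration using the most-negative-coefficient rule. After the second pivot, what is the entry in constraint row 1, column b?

Ratio test on column a — row 1: (28/3)/(1/3) = 28; row 2: (22/3)/(1/3) = 22. Minimum is 22 at row 2 (w2 leaves); pivot element 1/3.
Divide row 2 by 1/3; eliminate column a from the other rows.
Second iteration: most negative Z-row entry is -13 in column w1, so w1 enters.
Ratio test on column w1 — row 1: 2/1 = 2; row 2: entry -2 ≤ 0. Minimum is 2 at row 1 (b leaves); pivot element 1.
Divide row 1 by 1; eliminate column w1 from the other rows.
After both pivots, the entry at constraint row 1, column b is 1.

1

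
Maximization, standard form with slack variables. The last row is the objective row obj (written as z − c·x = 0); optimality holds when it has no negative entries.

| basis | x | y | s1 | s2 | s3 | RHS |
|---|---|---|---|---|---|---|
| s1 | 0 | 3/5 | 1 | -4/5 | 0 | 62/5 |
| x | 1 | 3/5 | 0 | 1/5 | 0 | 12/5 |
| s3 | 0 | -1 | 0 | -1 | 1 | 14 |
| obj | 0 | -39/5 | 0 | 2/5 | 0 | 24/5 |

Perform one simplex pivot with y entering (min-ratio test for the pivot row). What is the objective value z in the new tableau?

36

Ratio test on column y — row 1: (62/5)/(3/5) = 62/3; row 2: (12/5)/(3/5) = 4; row 3: entry -1 ≤ 0. Minimum is 4 at row 2 (x leaves); pivot element 3/5.
Pivot on row 2; the obj-row RHS becomes 24/5 − (-39/5)·4 = 36.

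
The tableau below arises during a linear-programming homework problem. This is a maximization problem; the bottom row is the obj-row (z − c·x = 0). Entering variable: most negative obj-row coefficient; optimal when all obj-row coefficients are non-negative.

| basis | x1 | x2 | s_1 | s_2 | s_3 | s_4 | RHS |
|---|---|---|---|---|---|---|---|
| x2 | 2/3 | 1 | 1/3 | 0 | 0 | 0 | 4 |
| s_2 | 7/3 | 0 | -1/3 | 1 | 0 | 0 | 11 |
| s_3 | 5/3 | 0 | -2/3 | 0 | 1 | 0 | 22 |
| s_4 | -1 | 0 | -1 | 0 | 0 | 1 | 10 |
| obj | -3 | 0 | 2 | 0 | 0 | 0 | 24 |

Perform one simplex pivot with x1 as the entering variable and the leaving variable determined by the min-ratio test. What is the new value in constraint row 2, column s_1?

Ratio test on column x1 — row 1: 4/(2/3) = 6; row 2: 11/(7/3) = 33/7; row 3: 22/(5/3) = 66/5; row 4: entry -1 ≤ 0. Minimum is 33/7 at row 2 (s_2 leaves); pivot element 7/3.
Divide row 2 by 7/3; eliminate column x1 from the other rows.
In the new row 2, the s_1 entry is the old entry divided by the pivot: (-1/3)/(7/3) = -1/7.

-1/7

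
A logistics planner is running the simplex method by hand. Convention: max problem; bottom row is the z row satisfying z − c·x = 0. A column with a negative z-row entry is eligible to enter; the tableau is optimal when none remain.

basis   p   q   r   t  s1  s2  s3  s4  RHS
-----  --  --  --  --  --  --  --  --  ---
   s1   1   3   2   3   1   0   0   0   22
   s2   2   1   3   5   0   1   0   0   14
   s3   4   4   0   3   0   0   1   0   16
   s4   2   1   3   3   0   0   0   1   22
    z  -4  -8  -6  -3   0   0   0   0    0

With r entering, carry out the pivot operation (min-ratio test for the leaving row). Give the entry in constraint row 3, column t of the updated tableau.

3

Ratio test on column r — row 1: 22/2 = 11; row 2: 14/3 = 14/3; row 3: entry 0 ≤ 0; row 4: 22/3 = 22/3. Minimum is 14/3 at row 2 (s2 leaves); pivot element 3.
Divide row 2 by 3; eliminate column r from the other rows.
Row 3 update in column t: 3 − 0·(5/3) = 3.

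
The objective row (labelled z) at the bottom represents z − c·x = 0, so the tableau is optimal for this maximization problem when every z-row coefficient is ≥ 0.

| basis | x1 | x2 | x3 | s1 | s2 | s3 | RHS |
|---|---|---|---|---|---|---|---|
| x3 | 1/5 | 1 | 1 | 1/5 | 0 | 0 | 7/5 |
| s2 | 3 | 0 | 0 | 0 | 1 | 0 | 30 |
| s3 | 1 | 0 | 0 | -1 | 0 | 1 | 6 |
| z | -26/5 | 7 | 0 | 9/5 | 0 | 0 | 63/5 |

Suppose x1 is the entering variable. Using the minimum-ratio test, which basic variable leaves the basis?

Column x1 entries and ratios — x3: (7/5)/(1/5) = 7; s2: 30/3 = 10; s3: 6/1 = 6.
Smallest ratio is 6 in the row of s3, so s3 leaves.

s3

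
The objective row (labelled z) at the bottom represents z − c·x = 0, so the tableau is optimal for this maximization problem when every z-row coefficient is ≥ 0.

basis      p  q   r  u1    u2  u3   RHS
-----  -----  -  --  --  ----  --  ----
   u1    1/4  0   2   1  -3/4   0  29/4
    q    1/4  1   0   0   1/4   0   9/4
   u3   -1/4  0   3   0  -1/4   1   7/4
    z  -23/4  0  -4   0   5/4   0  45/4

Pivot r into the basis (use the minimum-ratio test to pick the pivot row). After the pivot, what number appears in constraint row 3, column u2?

Ratio test on column r — row 1: (29/4)/2 = 29/8; row 2: entry 0 ≤ 0; row 3: (7/4)/3 = 7/12. Minimum is 7/12 at row 3 (u3 leaves); pivot element 3.
Divide row 3 by 3; eliminate column r from the other rows.
In the new row 3, the u2 entry is the old entry divided by the pivot: (-1/4)/3 = -1/12.

-1/12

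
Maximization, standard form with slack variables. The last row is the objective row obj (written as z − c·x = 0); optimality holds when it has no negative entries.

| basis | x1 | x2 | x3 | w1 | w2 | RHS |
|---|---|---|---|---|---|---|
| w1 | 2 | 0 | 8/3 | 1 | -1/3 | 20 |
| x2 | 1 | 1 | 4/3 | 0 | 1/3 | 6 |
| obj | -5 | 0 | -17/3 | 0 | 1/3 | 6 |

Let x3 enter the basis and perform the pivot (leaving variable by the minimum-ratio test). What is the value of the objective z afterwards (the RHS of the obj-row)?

Ratio test on column x3 — row 1: 20/(8/3) = 15/2; row 2: 6/(4/3) = 9/2. Minimum is 9/2 at row 2 (x2 leaves); pivot element 4/3.
Pivot on row 2; the obj-row RHS becomes 6 − (-17/3)·(9/2) = 63/2.

63/2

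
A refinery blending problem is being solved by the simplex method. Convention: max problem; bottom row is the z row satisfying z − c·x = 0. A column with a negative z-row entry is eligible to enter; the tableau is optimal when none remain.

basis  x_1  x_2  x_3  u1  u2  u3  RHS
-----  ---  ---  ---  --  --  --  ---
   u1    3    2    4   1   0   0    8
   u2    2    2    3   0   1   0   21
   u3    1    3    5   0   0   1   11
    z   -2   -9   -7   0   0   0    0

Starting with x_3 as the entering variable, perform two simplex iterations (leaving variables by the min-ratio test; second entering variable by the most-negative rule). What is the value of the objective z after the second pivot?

Ratio test on column x_3 — row 1: 8/4 = 2; row 2: 21/3 = 7; row 3: 11/5 = 11/5. Minimum is 2 at row 1 (u1 leaves); pivot element 4.
Pivot on row 1; the z-row RHS becomes 0 − (-7)·2 = 14.
Next entering variable (most negative z-row entry -11/2): x_2.
Ratio test on column x_2 — row 1: 2/(1/2) = 4; row 2: 15/(1/2) = 30; row 3: 1/(1/2) = 2. Minimum is 2 at row 3 (u3 leaves); pivot element 1/2.
After the second pivot the z-row RHS is 14 − (-11/2)·2 = 25.

25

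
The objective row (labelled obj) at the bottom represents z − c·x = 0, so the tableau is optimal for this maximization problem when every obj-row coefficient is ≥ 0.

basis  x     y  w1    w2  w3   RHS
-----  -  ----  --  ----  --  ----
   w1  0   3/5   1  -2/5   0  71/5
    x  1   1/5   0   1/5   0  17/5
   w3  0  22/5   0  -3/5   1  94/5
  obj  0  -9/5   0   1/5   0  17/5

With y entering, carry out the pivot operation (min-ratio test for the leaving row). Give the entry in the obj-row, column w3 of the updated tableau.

Ratio test on column y — row 1: (71/5)/(3/5) = 71/3; row 2: (17/5)/(1/5) = 17; row 3: (94/5)/(22/5) = 47/11. Minimum is 47/11 at row 3 (w3 leaves); pivot element 22/5.
Divide row 3 by 22/5; eliminate column y from the other rows.
obj-row update in column w3: 0 − (-9/5)·(5/22) = 9/22.

9/22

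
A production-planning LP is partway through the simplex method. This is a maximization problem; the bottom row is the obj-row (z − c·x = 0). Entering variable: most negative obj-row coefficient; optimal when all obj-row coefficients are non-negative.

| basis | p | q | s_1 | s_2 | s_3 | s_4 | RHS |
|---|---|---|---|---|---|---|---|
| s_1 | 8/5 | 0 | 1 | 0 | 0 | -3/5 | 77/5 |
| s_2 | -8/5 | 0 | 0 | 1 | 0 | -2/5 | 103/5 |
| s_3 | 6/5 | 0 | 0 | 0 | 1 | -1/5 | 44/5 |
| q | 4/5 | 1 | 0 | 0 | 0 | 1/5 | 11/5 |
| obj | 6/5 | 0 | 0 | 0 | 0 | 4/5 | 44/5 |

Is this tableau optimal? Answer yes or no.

yes

Every obj-row coefficient is ≥ 0, so the tableau is optimal.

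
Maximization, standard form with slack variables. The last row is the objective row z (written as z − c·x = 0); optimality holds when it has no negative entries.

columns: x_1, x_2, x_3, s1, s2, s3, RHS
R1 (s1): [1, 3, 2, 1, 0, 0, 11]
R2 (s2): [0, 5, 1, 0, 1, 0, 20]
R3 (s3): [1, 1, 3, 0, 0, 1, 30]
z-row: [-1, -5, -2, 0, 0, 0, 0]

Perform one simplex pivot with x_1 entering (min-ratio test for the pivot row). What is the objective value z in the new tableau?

Ratio test on column x_1 — row 1: 11/1 = 11; row 2: entry 0 ≤ 0; row 3: 30/1 = 30. Minimum is 11 at row 1 (s1 leaves); pivot element 1.
Pivot on row 1; the z-row RHS becomes 0 − (-1)·11 = 11.

11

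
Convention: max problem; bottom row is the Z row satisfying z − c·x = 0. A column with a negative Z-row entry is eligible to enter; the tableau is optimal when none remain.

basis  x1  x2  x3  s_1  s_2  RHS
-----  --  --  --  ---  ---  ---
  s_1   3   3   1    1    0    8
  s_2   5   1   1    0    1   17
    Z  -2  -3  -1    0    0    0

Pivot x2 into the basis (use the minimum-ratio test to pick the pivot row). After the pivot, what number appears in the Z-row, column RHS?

Ratio test on column x2 — row 1: 8/3 = 8/3; row 2: 17/1 = 17. Minimum is 8/3 at row 1 (s_1 leaves); pivot element 3.
Divide row 1 by 3; eliminate column x2 from the other rows.
Z-row update in column RHS: 0 − (-3)·(8/3) = 8.

8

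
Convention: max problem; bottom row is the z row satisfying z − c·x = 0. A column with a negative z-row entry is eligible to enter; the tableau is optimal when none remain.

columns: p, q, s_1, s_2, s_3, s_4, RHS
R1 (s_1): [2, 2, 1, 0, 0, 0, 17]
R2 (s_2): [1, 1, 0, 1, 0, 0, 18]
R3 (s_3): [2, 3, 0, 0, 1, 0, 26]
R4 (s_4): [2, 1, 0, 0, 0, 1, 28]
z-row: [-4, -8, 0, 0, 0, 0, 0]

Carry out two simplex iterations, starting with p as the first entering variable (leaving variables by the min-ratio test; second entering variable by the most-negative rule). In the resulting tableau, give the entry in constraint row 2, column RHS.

19/2

Ratio test on column p — row 1: 17/2 = 17/2; row 2: 18/1 = 18; row 3: 26/2 = 13; row 4: 28/2 = 14. Minimum is 17/2 at row 1 (s_1 leaves); pivot element 2.
Divide row 1 by 2; eliminate column p from the other rows.
Second iteration: most negative z-row entry is -4 in column q, so q enters.
Ratio test on column q — row 1: (17/2)/1 = 17/2; row 2: entry 0 ≤ 0; row 3: 9/1 = 9; row 4: entry -1 ≤ 0. Minimum is 17/2 at row 1 (p leaves); pivot element 1.
Divide row 1 by 1; eliminate column q from the other rows.
After both pivots, the entry at constraint row 2, column RHS is 19/2.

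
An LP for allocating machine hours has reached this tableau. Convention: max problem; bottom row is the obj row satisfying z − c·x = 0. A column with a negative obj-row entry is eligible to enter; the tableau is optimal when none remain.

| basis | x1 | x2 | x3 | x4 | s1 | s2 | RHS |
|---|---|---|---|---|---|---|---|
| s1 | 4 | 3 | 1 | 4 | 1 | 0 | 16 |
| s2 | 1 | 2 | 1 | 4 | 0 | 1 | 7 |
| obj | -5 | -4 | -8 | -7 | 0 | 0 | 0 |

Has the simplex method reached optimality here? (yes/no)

no

The obj-row has a negative entry -8 in column x3, so it is not optimal.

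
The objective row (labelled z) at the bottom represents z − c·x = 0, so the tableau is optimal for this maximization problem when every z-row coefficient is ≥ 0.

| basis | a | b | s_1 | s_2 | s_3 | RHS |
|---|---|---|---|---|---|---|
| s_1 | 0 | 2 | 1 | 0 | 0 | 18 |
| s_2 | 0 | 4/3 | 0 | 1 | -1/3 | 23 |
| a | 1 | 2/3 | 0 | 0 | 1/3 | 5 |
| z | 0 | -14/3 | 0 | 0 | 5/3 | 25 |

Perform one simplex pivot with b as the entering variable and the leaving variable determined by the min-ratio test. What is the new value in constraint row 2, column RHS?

13

Ratio test on column b — row 1: 18/2 = 9; row 2: 23/(4/3) = 69/4; row 3: 5/(2/3) = 15/2. Minimum is 15/2 at row 3 (a leaves); pivot element 2/3.
Divide row 3 by 2/3; eliminate column b from the other rows.
Row 2 update in column RHS: 23 − (4/3)·(15/2) = 13.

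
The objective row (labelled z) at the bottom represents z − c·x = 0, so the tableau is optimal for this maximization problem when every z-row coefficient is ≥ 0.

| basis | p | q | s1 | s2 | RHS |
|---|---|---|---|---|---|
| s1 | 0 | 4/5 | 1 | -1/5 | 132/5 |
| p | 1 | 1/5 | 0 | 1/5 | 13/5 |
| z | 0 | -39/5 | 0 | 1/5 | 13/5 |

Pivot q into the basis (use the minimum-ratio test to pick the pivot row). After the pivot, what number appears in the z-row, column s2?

8

Ratio test on column q — row 1: (132/5)/(4/5) = 33; row 2: (13/5)/(1/5) = 13. Minimum is 13 at row 2 (p leaves); pivot element 1/5.
Divide row 2 by 1/5; eliminate column q from the other rows.
z-row update in column s2: 1/5 − (-39/5)·1 = 8.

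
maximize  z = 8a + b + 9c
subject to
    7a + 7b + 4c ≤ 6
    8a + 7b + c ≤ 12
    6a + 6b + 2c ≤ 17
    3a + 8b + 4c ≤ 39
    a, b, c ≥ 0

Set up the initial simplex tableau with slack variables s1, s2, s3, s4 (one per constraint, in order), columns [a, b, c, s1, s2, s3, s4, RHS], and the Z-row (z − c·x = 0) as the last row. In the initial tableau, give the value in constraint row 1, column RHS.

The RHS of constraint 1 is b_1 = 6.

6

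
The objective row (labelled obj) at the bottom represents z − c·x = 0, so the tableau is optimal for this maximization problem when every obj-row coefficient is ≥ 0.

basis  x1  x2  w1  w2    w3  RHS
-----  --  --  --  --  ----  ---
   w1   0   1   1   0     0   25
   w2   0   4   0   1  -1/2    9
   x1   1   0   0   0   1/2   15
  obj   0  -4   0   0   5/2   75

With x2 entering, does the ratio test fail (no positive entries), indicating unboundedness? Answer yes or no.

no

Column x2 has positive entries in row(s) 1, 2, so the ratio test bounds it — not unbounded.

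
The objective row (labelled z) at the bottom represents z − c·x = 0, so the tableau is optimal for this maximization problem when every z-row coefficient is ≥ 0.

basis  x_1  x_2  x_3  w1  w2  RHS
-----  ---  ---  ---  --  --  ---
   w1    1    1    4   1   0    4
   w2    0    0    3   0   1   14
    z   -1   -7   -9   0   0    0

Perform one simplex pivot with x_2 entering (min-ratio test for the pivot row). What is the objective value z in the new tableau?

Ratio test on column x_2 — row 1: 4/1 = 4; row 2: entry 0 ≤ 0. Minimum is 4 at row 1 (w1 leaves); pivot element 1.
Pivot on row 1; the z-row RHS becomes 0 − (-7)·4 = 28.

28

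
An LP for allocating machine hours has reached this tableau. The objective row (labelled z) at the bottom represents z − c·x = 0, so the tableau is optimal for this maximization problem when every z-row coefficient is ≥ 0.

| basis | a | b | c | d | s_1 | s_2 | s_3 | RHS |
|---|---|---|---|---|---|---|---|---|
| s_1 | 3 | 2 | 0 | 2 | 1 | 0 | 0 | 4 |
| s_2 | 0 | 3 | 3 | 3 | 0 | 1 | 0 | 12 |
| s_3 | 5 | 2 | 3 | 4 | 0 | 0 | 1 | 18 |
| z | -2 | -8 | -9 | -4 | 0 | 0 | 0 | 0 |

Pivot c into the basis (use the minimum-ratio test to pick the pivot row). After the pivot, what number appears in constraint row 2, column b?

1

Ratio test on column c — row 1: entry 0 ≤ 0; row 2: 12/3 = 4; row 3: 18/3 = 6. Minimum is 4 at row 2 (s_2 leaves); pivot element 3.
Divide row 2 by 3; eliminate column c from the other rows.
In the new row 2, the b entry is the old entry divided by the pivot: 3/3 = 1.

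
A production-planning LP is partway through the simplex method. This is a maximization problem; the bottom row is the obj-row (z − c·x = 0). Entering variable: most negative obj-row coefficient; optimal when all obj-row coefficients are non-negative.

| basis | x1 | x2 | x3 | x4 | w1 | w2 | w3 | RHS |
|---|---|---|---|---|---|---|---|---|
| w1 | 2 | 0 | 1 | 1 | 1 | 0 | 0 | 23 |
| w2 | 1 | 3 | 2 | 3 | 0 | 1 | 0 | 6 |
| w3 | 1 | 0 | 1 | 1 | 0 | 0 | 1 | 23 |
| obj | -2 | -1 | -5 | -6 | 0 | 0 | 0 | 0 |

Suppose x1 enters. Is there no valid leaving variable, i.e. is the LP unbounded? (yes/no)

Column x1 has positive entries in row(s) 1, 2, 3, so the ratio test bounds it — not unbounded.

no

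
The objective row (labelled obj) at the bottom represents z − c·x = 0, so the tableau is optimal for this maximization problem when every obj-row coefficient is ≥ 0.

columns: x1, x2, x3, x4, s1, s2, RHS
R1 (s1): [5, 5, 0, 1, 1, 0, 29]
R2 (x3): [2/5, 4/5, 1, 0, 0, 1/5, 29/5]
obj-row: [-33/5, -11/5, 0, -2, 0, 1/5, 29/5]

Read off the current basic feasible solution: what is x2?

0

x2 is not in the basis, so in the current basic feasible solution x2 = 0.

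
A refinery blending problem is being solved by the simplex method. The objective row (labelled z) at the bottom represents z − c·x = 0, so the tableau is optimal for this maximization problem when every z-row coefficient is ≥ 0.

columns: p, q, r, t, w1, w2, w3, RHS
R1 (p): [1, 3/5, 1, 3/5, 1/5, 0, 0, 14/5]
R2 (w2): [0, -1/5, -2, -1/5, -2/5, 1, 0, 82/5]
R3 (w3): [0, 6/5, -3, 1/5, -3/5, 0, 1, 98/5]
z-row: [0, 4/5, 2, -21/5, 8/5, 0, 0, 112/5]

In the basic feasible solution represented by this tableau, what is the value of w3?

w3 is basic (row 3); its value is the RHS of that row, 98/5.

98/5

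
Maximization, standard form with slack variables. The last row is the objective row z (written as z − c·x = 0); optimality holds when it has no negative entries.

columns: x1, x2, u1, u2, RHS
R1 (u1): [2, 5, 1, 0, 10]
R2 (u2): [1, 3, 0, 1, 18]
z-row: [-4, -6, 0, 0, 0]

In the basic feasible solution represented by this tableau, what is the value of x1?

x1 is not in the basis, so in the current basic feasible solution x1 = 0.

0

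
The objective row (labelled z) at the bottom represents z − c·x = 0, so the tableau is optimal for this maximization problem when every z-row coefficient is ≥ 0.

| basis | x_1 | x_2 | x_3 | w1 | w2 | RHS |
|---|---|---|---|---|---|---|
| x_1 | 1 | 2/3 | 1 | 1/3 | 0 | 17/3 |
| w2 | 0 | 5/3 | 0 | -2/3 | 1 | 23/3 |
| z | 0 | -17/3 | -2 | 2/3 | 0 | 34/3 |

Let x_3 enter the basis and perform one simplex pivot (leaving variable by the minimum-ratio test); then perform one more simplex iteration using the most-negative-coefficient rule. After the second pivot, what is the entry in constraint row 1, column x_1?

1

Ratio test on column x_3 — row 1: (17/3)/1 = 17/3; row 2: entry 0 ≤ 0. Minimum is 17/3 at row 1 (x_1 leaves); pivot element 1.
Divide row 1 by 1; eliminate column x_3 from the other rows.
Second iteration: most negative z-row entry is -13/3 in column x_2, so x_2 enters.
Ratio test on column x_2 — row 1: (17/3)/(2/3) = 17/2; row 2: (23/3)/(5/3) = 23/5. Minimum is 23/5 at row 2 (w2 leaves); pivot element 5/3.
Divide row 2 by 5/3; eliminate column x_2 from the other rows.
After both pivots, the entry at constraint row 1, column x_1 is 1.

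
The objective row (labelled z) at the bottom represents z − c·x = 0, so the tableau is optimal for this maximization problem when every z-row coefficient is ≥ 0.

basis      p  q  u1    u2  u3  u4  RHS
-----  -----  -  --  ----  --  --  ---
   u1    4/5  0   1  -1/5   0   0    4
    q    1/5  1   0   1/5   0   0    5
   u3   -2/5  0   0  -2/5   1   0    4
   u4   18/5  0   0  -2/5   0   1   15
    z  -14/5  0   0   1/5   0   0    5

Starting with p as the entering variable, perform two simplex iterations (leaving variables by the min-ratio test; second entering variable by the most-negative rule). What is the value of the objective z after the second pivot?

Ratio test on column p — row 1: 4/(4/5) = 5; row 2: 5/(1/5) = 25; row 3: entry -2/5 ≤ 0; row 4: 15/(18/5) = 25/6. Minimum is 25/6 at row 4 (u4 leaves); pivot element 18/5.
Pivot on row 4; the z-row RHS becomes 5 − (-14/5)·(25/6) = 50/3.
Next entering variable (most negative z-row entry -1/9): u2.
Ratio test on column u2 — row 1: entry -1/9 ≤ 0; row 2: (25/6)/(2/9) = 75/4; row 3: entry -4/9 ≤ 0; row 4: entry -1/9 ≤ 0. Minimum is 75/4 at row 2 (q leaves); pivot element 2/9.
After the second pivot the z-row RHS is 50/3 − (-1/9)·(75/4) = 75/4.

75/4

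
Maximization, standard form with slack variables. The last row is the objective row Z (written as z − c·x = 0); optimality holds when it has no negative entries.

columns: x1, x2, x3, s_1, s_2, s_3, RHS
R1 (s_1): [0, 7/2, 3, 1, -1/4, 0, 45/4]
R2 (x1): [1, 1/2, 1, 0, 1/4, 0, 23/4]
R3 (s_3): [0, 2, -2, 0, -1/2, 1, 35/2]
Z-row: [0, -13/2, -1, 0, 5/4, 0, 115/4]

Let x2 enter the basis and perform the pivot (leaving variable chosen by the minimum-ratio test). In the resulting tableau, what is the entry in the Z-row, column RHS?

695/14

Ratio test on column x2 — row 1: (45/4)/(7/2) = 45/14; row 2: (23/4)/(1/2) = 23/2; row 3: (35/2)/2 = 35/4. Minimum is 45/14 at row 1 (s_1 leaves); pivot element 7/2.
Divide row 1 by 7/2; eliminate column x2 from the other rows.
Z-row update in column RHS: 115/4 − (-13/2)·(45/14) = 695/14.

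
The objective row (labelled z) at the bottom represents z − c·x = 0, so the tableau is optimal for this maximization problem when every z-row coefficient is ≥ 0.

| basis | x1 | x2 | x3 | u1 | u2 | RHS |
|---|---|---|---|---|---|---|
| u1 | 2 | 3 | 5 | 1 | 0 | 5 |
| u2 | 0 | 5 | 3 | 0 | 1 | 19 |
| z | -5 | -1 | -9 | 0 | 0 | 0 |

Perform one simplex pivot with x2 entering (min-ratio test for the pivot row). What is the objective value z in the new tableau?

Ratio test on column x2 — row 1: 5/3 = 5/3; row 2: 19/5 = 19/5. Minimum is 5/3 at row 1 (u1 leaves); pivot element 3.
Pivot on row 1; the z-row RHS becomes 0 − (-1)·(5/3) = 5/3.

5/3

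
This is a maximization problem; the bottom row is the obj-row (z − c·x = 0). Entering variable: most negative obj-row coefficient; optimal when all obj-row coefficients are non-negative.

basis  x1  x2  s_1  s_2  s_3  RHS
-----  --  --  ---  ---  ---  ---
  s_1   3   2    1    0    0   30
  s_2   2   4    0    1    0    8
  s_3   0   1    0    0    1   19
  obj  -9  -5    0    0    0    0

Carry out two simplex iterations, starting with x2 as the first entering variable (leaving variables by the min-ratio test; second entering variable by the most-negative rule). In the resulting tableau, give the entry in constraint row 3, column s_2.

0

Ratio test on column x2 — row 1: 30/2 = 15; row 2: 8/4 = 2; row 3: 19/1 = 19. Minimum is 2 at row 2 (s_2 leaves); pivot element 4.
Divide row 2 by 4; eliminate column x2 from the other rows.
Second iteration: most negative obj-row entry is -13/2 in column x1, so x1 enters.
Ratio test on column x1 — row 1: 26/2 = 13; row 2: 2/(1/2) = 4; row 3: entry -1/2 ≤ 0. Minimum is 4 at row 2 (x2 leaves); pivot element 1/2.
Divide row 2 by 1/2; eliminate column x1 from the other rows.
After both pivots, the entry at constraint row 3, column s_2 is 0.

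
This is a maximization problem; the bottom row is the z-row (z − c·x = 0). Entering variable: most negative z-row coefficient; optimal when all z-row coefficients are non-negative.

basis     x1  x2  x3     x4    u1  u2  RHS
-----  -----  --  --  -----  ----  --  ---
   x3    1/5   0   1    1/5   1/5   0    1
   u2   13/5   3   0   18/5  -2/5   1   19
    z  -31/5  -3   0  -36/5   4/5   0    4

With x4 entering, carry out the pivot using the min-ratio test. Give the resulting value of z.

40

Ratio test on column x4 — row 1: 1/(1/5) = 5; row 2: 19/(18/5) = 95/18. Minimum is 5 at row 1 (x3 leaves); pivot element 1/5.
Pivot on row 1; the z-row RHS becomes 4 − (-36/5)·5 = 40.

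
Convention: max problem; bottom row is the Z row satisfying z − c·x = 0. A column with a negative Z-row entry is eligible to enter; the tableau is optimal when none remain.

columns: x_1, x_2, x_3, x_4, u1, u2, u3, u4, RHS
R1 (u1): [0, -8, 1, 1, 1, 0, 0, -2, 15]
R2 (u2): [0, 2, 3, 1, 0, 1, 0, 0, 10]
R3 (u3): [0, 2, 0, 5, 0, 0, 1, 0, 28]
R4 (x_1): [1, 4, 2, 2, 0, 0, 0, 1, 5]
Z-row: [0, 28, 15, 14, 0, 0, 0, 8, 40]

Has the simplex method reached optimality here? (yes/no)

yes

Every Z-row coefficient is ≥ 0, so the tableau is optimal.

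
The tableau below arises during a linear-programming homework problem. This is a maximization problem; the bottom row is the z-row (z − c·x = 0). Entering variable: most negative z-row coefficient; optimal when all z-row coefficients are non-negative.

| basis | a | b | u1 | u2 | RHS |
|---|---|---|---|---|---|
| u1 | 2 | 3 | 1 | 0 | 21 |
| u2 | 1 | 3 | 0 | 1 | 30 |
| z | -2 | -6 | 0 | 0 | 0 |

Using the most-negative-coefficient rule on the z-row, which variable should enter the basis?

b

Negative z-row entries: a: -2, b: -6.
The most negative is -6 in column b, so b enters.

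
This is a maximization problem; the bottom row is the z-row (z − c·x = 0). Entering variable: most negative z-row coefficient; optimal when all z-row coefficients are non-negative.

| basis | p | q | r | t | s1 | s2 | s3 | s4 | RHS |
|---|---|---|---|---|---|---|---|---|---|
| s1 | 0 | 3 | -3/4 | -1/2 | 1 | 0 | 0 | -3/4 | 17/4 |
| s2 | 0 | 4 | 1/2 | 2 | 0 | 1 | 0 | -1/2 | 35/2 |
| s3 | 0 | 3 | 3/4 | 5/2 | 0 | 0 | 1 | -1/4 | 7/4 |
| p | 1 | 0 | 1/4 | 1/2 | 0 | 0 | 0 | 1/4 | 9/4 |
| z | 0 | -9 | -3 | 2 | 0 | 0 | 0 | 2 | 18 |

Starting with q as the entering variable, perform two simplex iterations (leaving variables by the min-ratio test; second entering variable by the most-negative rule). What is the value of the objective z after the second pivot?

25

Ratio test on column q — row 1: (17/4)/3 = 17/12; row 2: (35/2)/4 = 35/8; row 3: (7/4)/3 = 7/12; row 4: entry 0 ≤ 0. Minimum is 7/12 at row 3 (s3 leaves); pivot element 3.
Pivot on row 3; the z-row RHS becomes 18 − (-9)·(7/12) = 93/4.
Next entering variable (most negative z-row entry -3/4): r.
Ratio test on column r — row 1: entry -3/2 ≤ 0; row 2: entry -1/2 ≤ 0; row 3: (7/12)/(1/4) = 7/3; row 4: (9/4)/(1/4) = 9. Minimum is 7/3 at row 3 (q leaves); pivot element 1/4.
After the second pivot the z-row RHS is 93/4 − (-3/4)·(7/3) = 25.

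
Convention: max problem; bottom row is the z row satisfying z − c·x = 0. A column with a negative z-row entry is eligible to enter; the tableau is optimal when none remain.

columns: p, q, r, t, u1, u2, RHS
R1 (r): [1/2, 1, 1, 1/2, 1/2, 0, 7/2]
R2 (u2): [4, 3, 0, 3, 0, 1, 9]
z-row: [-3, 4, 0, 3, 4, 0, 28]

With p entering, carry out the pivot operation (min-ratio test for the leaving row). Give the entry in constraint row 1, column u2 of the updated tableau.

Ratio test on column p — row 1: (7/2)/(1/2) = 7; row 2: 9/4 = 9/4. Minimum is 9/4 at row 2 (u2 leaves); pivot element 4.
Divide row 2 by 4; eliminate column p from the other rows.
Row 1 update in column u2: 0 − (1/2)·(1/4) = -1/8.

-1/8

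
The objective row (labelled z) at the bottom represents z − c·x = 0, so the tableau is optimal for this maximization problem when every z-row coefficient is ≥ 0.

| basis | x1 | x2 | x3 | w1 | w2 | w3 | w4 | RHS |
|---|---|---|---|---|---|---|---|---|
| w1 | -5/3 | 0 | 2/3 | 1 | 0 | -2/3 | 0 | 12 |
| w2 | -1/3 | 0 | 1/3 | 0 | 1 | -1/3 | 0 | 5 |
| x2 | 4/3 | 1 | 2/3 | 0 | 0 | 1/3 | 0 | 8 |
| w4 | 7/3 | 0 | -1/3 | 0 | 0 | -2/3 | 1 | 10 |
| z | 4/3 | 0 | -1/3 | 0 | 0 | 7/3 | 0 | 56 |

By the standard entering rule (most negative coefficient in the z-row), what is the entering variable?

Negative z-row entries: x3: -1/3.
The most negative is -1/3 in column x3, so x3 enters.

x3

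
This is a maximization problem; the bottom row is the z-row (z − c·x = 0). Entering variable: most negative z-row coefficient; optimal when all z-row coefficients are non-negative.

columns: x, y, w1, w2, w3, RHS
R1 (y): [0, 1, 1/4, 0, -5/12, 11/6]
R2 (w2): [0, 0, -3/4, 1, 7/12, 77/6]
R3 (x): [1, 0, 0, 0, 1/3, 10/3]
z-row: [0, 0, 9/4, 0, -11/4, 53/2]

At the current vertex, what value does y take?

y is basic (row 1); its value is the RHS of that row, 11/6.

11/6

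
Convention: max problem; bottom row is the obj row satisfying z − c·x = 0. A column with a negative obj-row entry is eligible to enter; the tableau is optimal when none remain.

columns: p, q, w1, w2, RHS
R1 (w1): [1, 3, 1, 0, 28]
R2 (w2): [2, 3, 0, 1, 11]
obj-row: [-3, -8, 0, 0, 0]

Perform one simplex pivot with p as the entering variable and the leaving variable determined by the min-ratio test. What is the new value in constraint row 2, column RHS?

11/2

Ratio test on column p — row 1: 28/1 = 28; row 2: 11/2 = 11/2. Minimum is 11/2 at row 2 (w2 leaves); pivot element 2.
Divide row 2 by 2; eliminate column p from the other rows.
In the new row 2, the RHS entry is the old entry divided by the pivot: 11/2 = 11/2.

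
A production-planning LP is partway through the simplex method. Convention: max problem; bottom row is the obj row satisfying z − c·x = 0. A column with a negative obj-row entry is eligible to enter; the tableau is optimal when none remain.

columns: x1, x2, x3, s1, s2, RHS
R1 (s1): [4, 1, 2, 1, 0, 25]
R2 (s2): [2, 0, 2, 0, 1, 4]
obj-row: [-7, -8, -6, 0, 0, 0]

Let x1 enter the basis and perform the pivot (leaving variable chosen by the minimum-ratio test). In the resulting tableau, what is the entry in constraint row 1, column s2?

Ratio test on column x1 — row 1: 25/4 = 25/4; row 2: 4/2 = 2. Minimum is 2 at row 2 (s2 leaves); pivot element 2.
Divide row 2 by 2; eliminate column x1 from the other rows.
Row 1 update in column s2: 0 − 4·(1/2) = -2.

-2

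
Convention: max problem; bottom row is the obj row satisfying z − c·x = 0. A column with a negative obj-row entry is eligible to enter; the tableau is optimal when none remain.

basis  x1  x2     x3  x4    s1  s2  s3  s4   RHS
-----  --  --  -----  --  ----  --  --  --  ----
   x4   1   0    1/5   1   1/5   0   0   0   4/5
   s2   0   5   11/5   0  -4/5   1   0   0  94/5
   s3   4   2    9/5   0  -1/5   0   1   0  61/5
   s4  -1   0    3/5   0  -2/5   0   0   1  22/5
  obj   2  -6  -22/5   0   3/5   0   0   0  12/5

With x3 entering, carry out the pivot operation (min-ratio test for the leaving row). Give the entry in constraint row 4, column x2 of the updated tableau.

0

Ratio test on column x3 — row 1: (4/5)/(1/5) = 4; row 2: (94/5)/(11/5) = 94/11; row 3: (61/5)/(9/5) = 61/9; row 4: (22/5)/(3/5) = 22/3. Minimum is 4 at row 1 (x4 leaves); pivot element 1/5.
Divide row 1 by 1/5; eliminate column x3 from the other rows.
Row 4 update in column x2: 0 − (3/5)·0 = 0.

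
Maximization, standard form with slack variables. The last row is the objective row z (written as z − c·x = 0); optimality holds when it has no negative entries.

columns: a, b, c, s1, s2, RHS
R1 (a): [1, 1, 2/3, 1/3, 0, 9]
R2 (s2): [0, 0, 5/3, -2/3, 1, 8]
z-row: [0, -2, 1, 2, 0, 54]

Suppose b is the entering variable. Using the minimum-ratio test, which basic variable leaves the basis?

Column b entries and ratios — a: 9/1 = 9; s2: 0 ≤ 0, skip.
Smallest ratio is 9 in the row of a, so a leaves.

a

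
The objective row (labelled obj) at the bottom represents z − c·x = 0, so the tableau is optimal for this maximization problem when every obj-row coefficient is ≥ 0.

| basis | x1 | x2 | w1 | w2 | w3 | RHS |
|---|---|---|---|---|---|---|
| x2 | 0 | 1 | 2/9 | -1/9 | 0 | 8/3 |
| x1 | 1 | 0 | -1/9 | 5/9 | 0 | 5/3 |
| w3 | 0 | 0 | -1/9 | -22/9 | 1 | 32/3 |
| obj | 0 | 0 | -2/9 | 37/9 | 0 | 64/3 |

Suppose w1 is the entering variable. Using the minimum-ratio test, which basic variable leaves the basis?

x2

Column w1 entries and ratios — x2: (8/3)/(2/9) = 12; x1: -1/9 ≤ 0, skip; w3: -1/9 ≤ 0, skip.
Smallest ratio is 12 in the row of x2, so x2 leaves.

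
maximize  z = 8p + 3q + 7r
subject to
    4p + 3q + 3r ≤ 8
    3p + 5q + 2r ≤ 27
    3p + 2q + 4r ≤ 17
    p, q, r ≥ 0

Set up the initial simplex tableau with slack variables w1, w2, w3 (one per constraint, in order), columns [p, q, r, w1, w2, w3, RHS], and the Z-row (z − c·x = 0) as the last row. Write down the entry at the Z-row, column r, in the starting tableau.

-7

The Z-row carries the negated objective coefficients: the r entry is -7.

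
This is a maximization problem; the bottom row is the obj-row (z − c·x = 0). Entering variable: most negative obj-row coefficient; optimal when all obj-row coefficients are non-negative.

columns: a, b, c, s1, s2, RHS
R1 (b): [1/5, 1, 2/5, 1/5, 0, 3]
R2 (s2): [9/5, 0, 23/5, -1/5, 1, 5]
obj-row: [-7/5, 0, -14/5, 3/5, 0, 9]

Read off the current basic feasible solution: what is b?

b is basic (row 1); its value is the RHS of that row, 3.

3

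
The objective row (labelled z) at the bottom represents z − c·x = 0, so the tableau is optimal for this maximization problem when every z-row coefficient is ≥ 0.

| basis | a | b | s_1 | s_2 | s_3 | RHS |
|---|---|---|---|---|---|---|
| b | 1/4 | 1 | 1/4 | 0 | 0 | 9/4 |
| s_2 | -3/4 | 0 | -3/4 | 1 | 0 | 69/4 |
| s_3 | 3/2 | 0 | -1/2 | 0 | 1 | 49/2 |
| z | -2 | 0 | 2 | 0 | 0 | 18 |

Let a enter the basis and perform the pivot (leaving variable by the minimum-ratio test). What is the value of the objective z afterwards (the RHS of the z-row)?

36

Ratio test on column a — row 1: (9/4)/(1/4) = 9; row 2: entry -3/4 ≤ 0; row 3: (49/2)/(3/2) = 49/3. Minimum is 9 at row 1 (b leaves); pivot element 1/4.
Pivot on row 1; the z-row RHS becomes 18 − (-2)·9 = 36.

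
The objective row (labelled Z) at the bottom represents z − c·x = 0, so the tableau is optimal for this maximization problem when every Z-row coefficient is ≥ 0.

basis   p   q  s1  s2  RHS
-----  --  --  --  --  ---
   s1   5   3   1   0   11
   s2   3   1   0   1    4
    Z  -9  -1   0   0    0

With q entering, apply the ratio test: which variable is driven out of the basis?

s1

Column q entries and ratios — s1: 11/3 = 11/3; s2: 4/1 = 4.
Smallest ratio is 11/3 in the row of s1, so s1 leaves.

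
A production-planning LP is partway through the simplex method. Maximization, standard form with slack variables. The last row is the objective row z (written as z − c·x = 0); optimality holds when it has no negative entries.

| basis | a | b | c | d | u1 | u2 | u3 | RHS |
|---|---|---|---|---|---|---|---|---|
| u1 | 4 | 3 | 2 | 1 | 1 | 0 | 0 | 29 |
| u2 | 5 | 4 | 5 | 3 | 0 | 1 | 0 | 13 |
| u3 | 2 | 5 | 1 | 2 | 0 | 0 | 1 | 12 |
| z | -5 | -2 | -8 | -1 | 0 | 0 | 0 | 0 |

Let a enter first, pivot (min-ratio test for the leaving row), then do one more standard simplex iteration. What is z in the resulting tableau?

Ratio test on column a — row 1: 29/4 = 29/4; row 2: 13/5 = 13/5; row 3: 12/2 = 6. Minimum is 13/5 at row 2 (u2 leaves); pivot element 5.
Pivot on row 2; the z-row RHS becomes 0 − (-5)·(13/5) = 13.
Next entering variable (most negative z-row entry -3): c.
Ratio test on column c — row 1: entry -2 ≤ 0; row 2: (13/5)/1 = 13/5; row 3: entry -1 ≤ 0. Minimum is 13/5 at row 2 (a leaves); pivot element 1.
After the second pivot the z-row RHS is 13 − (-3)·(13/5) = 104/5.

104/5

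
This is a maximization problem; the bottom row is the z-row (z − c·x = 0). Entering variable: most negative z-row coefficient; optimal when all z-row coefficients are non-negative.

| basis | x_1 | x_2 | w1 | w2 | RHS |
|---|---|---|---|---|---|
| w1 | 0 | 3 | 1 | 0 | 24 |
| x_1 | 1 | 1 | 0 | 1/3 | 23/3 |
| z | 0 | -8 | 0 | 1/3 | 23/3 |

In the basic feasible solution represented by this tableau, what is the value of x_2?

0

x_2 is not in the basis, so in the current basic feasible solution x_2 = 0.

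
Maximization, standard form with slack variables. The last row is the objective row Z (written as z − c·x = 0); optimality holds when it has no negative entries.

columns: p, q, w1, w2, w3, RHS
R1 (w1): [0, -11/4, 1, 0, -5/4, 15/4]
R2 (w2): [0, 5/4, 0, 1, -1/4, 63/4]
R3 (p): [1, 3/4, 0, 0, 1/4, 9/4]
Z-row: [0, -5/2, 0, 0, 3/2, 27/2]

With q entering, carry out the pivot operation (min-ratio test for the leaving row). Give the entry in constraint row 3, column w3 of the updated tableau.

1/3

Ratio test on column q — row 1: entry -11/4 ≤ 0; row 2: (63/4)/(5/4) = 63/5; row 3: (9/4)/(3/4) = 3. Minimum is 3 at row 3 (p leaves); pivot element 3/4.
Divide row 3 by 3/4; eliminate column q from the other rows.
In the new row 3, the w3 entry is the old entry divided by the pivot: (1/4)/(3/4) = 1/3.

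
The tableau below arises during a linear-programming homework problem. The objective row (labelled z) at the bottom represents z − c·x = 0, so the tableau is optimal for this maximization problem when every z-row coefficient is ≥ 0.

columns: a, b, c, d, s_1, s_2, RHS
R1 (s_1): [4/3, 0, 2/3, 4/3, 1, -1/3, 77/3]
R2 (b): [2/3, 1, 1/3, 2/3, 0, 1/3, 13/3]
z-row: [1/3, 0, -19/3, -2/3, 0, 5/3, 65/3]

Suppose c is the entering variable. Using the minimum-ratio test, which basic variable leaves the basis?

Column c entries and ratios — s_1: (77/3)/(2/3) = 77/2; b: (13/3)/(1/3) = 13.
Smallest ratio is 13 in the row of b, so b leaves.

b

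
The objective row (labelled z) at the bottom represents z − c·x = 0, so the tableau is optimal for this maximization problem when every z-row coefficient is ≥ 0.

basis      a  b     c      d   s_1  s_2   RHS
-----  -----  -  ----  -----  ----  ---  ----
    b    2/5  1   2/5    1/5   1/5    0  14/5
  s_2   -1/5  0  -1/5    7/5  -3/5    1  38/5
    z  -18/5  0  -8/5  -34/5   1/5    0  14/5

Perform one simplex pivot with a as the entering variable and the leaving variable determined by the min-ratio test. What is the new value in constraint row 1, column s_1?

Ratio test on column a — row 1: (14/5)/(2/5) = 7; row 2: entry -1/5 ≤ 0. Minimum is 7 at row 1 (b leaves); pivot element 2/5.
Divide row 1 by 2/5; eliminate column a from the other rows.
In the new row 1, the s_1 entry is the old entry divided by the pivot: (1/5)/(2/5) = 1/2.

1/2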